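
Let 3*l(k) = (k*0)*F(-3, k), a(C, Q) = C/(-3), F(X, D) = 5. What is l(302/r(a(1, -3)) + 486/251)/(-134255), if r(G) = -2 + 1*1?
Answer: 0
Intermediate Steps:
a(C, Q) = -C/3 (a(C, Q) = C*(-⅓) = -C/3)
r(G) = -1 (r(G) = -2 + 1 = -1)
l(k) = 0 (l(k) = ((k*0)*5)/3 = (0*5)/3 = (⅓)*0 = 0)
l(302/r(a(1, -3)) + 486/251)/(-134255) = 0/(-134255) = 0*(-1/134255) = 0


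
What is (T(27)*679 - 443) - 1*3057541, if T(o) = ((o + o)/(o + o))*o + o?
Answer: -3021318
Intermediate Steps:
T(o) = 2*o (T(o) = ((2*o)/((2*o)))*o + o = ((2*o)*(1/(2*o)))*o + o = 1*o + o = o + o = 2*o)
(T(27)*679 - 443) - 1*3057541 = ((2*27)*679 - 443) - 1*3057541 = (54*679 - 443) - 3057541 = (36666 - 443) - 3057541 = 36223 - 3057541 = -3021318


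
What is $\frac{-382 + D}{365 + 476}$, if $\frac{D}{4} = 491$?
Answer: $\frac{1582}{841} \approx 1.8811$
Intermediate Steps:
$D = 1964$ ($D = 4 \cdot 491 = 1964$)
$\frac{-382 + D}{365 + 476} = \frac{-382 + 1964}{365 + 476} = \frac{1582}{841}$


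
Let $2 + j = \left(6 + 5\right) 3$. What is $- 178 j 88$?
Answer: $-485584$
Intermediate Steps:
$j = 31$ ($j = -2 + \left(6 + 5\right) 3 = -2 + 11 \cdot 3 = -2 + 33 = 31$)
$- 178 j 88 = \left(-178\right) 31 \cdot 88 = \left(-5518\right) 88 = -485584$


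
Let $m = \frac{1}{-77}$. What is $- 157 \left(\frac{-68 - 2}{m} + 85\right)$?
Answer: $-859575$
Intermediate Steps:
$m = - \frac{1}{77} \approx -0.012987$
$- 157 \left(\frac{-68 - 2}{m} + 85\right) = - 157 \left(\frac{-68 - 2}{- \frac{1}{77}} + 85\right) = - 157 \left(\left(-70\right) \left(-77\right) + 85\right) = - 157 \left(5390 + 85\right) = \left(-157\right) 5475 = -859575$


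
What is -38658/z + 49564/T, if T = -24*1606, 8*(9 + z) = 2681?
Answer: -3012396023/25140324 ≈ -119.82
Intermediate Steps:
z = 2609/8 (z = -9 + (1/8)*2681 = -9 + 2681/8 = 2609/8 ≈ 326.13)
T = -38544
-38658/z + 49564/T = -38658/2609/8 + 49564/(-38544) = -38658*8/2609 + 49564*(-1/38544) = -309264/2609 - 12391/9636 = -3012396023/25140324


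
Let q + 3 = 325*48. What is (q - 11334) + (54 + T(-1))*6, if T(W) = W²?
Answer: 4593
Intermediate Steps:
q = 15597 (q = -3 + 325*48 = -3 + 15600 = 15597)
(q - 11334) + (54 + T(-1))*6 = (15597 - 11334) + (54 + (-1)²)*6 = 4263 + (54 + 1)*6 = 4263 + 55*6 = 4263 + 330 = 4593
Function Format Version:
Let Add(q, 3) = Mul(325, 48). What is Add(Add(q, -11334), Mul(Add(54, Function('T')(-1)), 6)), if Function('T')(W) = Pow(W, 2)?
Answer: 4593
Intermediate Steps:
q = 15597 (q = Add(-3, Mul(325, 48)) = Add(-3, 15600) = 15597)
Add(Add(q, -11334), Mul(Add(54, Function('T')(-1)), 6)) = Add(Add(15597, -11334), Mul(Add(54, Pow(-1, 2)), 6)) = Add(4263, Mul(Add(54, 1), 6)) = Add(4263, Mul(55, 6)) = Add(4263, 330) = 4593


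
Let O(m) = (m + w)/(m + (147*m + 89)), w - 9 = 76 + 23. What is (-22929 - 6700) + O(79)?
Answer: -1866626/63 ≈ -29629.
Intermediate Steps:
w = 108 (w = 9 + (76 + 23) = 9 + 99 = 108)
O(m) = (108 + m)/(89 + 148*m) (O(m) = (m + 108)/(m + (147*m + 89)) = (108 + m)/(m + (89 + 147*m)) = (108 + m)/(89 + 148*m))
(-22929 - 6700) + O(79) = (-22929 - 6700) + (108 + 79)/(89 + 148*79) = -29629 + 187/(89 + 11692) = -29629 + 187/11781 = -29629 + (1/11781)*187 = -29629 + 1/63 = -1866626/63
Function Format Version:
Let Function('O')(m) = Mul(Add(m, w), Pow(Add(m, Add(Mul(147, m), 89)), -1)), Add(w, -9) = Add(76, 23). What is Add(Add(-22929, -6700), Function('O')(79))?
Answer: Rational(-1866626, 63) ≈ -29629.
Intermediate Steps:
w = 108 (w = Add(9, Add(76, 23)) = Add(9, 99) = 108)
Function('O')(m) = Mul(Pow(Add(89, Mul(148, m)), -1), Add(108, m)) (Function('O')(m) = Mul(Add(m, 108), Pow(Add(m, Add(Mul(147, m), 89)), -1)) = Mul(Add(108, m), Pow(Add(m, Add(89, Mul(147, m))), -1)) = Mul(Add(108, m), Pow(Add(89, Mul(148, m)), -1)) = Mul(Pow(Add(89, Mul(148, m)), -1), Add(108, m)))
Add(Add(-22929, -6700), Function('O')(79)) = Add(Add(-22929, -6700), Mul(Pow(Add(89, Mul(148, 79)), -1), Add(108, 79))) = Add(-29629, Mul(Pow(Add(89, 11692), -1), 187)) = Add(-29629, Mul(Pow(11781, -1), 187)) = Add(-29629, Mul(Rational(1, 11781), 187)) = Add(-29629, Rational(1, 63)) = Rational(-1866626, 63)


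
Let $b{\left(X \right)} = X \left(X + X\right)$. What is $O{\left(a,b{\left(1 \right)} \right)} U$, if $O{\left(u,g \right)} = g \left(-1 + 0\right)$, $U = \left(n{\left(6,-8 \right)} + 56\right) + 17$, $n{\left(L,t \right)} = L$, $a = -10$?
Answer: $-158$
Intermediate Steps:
$b{\left(X \right)} = 2 X^{2}$ ($b{\left(X \right)} = X 2 X = 2 X^{2}$)
$U = 79$ ($U = \left(6 + 56\right) + 17 = 62 + 17 = 79$)
$O{\left(u,g \right)} = - g$ ($O{\left(u,g \right)} = g \left(-1\right) = - g$)
$O{\left(a,b{\left(1 \right)} \right)} U = - 2 \cdot 1^{2} \cdot 79 = - 2 \cdot 1 \cdot 79 = \left(-1\right) 2 \cdot 79 = \left(-2\right) 79 = -158$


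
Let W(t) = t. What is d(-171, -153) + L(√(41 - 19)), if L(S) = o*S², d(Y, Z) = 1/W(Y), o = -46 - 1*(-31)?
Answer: -56431/171 ≈ -330.01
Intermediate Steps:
o = -15 (o = -46 + 31 = -15)
d(Y, Z) = 1/Y
L(S) = -15*S²
d(-171, -153) + L(√(41 - 19)) = 1/(-171) - 15*(√(41 - 19))² = -1/171 - 15*(√22)² = -1/171 - 15*22 = -1/171 - 330 = -56431/171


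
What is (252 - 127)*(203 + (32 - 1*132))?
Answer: 12875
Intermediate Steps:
(252 - 127)*(203 + (32 - 1*132)) = 125*(203 + (32 - 132)) = 125*(203 - 100) = 125*103 = 12875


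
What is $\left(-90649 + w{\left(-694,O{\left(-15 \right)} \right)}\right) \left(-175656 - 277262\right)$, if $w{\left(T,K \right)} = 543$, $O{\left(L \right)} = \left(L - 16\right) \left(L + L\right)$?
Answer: $40810629308$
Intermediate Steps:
$O{\left(L \right)} = 2 L \left(-16 + L\right)$ ($O{\left(L \right)} = \left(-16 + L\right) 2 L = 2 L \left(-16 + L\right)$)
$\left(-90649 + w{\left(-694,O{\left(-15 \right)} \right)}\right) \left(-175656 - 277262\right) = \left(-90649 + 543\right) \left(-175656 - 277262\right) = \left(-90106\right) \left(-452918\right) = 40810629308$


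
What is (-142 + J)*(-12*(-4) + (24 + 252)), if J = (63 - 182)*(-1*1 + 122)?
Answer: -4711284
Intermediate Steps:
J = -14399 (J = -119*(-1 + 122) = -119*121 = -14399)
(-142 + J)*(-12*(-4) + (24 + 252)) = (-142 - 14399)*(-12*(-4) + (24 + 252)) = -14541*(48 + 276) = -14541*324 = -4711284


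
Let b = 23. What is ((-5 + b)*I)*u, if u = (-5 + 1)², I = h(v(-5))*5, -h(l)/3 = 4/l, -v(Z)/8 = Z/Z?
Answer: 2160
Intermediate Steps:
v(Z) = -8 (v(Z) = -8*Z/Z = -8*1 = -8)
h(l) = -12/l
I = 15/2 (I = -12/(-8)*5 = -12*(-⅛)*5 = (3/2)*5 = 15/2 ≈ 7.5000)
u = 16 (u = (-4)² = 16)
((-5 + b)*I)*u = ((-5 + 23)*(15/2))*16 = (18*(15/2))*16 = 135*16 = 2160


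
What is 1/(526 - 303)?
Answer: 1/223 ≈ 0.0044843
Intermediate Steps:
1/(526 - 303) = 1/223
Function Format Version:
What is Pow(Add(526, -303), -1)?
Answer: Rational(1, 223) ≈ 0.0044843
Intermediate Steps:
Pow(Add(526, -303), -1) = Pow(223, -1) = Rational(1, 223)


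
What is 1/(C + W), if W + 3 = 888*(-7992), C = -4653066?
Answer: -1/11749965 ≈ -8.5107e-8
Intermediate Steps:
W = -7096899 (W = -3 + 888*(-7992) = -3 - 7096896 = -7096899)
1/(C + W) = 1/(-4653066 - 7096899) = 1/(-11749965) = -1/11749965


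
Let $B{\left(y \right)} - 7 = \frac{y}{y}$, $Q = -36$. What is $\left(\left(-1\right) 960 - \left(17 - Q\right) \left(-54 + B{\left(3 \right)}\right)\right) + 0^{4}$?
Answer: $1478$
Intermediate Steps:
$B{\left(y \right)} = 8$ ($B{\left(y \right)} = 7 + \frac{y}{y} = 7 + 1 = 8$)
$\left(\left(-1\right) 960 - \left(17 - Q\right) \left(-54 + B{\left(3 \right)}\right)\right) + 0^{4} = \left(\left(-1\right) 960 - \left(17 - -36\right) \left(-54 + 8\right)\right) + 0^{4} = \left(-960 - \left(17 + 36\right) \left(-46\right)\right) + 0 = \left(-960 - 53 \left(-46\right)\right) + 0 = \left(-960 - -2438\right) + 0 = \left(-960 + 2438\right) + 0 = 1478 + 0 = 1478$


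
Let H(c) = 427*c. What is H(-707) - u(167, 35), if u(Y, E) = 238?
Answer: -302127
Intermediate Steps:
H(-707) - u(167, 35) = 427*(-707) - 1*238 = -301889 - 238 = -302127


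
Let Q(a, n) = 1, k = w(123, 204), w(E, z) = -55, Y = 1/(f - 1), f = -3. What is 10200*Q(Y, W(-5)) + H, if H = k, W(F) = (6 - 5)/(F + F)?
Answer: 10145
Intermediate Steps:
Y = -¼ (Y = 1/(-3 - 1) = 1/(-4) = -¼ ≈ -0.25000)
W(F) = 1/(2*F)
k = -55
H = -55
10200*Q(Y, W(-5)) + H = 10200*1 - 55 = 10200 - 55 = 10145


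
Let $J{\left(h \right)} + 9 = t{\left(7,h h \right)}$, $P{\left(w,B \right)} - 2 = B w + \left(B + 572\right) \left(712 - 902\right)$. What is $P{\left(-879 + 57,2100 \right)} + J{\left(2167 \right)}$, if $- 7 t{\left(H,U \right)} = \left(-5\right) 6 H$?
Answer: $-2233857$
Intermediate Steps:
$t{\left(H,U \right)} = \frac{30 H}{7}$ ($t{\left(H,U \right)} = - \frac{\left(-5\right) 6 H}{7} = - \frac{\left(-30\right) H}{7} = \frac{30 H}{7}$)
$P{\left(w,B \right)} = -108678 - 190 B + B w$ ($P{\left(w,B \right)} = 2 + \left(B w + \left(B + 572\right) \left(712 - 902\right)\right) = 2 + \left(B w + \left(572 + B\right) \left(-190\right)\right) = 2 - \left(108680 + 190 B - B w\right) = -108678 - 190 B + B w$)
$J{\left(h \right)} = 21$ ($J{\left(h \right)} = -9 + \frac{30}{7} \cdot 7 = -9 + 30 = 21$)
$P{\left(-879 + 57,2100 \right)} + J{\left(2167 \right)} = \left(-108678 - 399000 + 2100 \left(-879 + 57\right)\right) + 21 = \left(-108678 - 399000 + 2100 \left(-822\right)\right) + 21 = \left(-108678 - 399000 - 1726200\right) + 21 = -2233878 + 21 = -2233857$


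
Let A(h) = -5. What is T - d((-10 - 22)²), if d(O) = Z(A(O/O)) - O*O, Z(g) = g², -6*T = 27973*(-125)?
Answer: 9787931/6 ≈ 1.6313e+6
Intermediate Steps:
T = 3496625/6 (T = -27973*(-125)/6 = -⅙*(-3496625) = 3496625/6 ≈ 5.8277e+5)
d(O) = 25 - O² (d(O) = (-5)² - O*O = 25 - O²)
T - d((-10 - 22)²) = 3496625/6 - (25 - ((-10 - 22)²)²) = 3496625/6 - (25 - ((-32)²)²) = 3496625/6 - (25 - 1*1024²) = 3496625/6 - (25 - 1*1048576) = 3496625/6 - (25 - 1048576) = 3496625/6 - 1*(-1048551) = 3496625/6 + 1048551 = 9787931/6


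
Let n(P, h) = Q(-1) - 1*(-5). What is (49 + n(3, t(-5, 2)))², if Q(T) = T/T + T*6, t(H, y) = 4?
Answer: 2401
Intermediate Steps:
Q(T) = 1 + 6*T
n(P, h) = 0 (n(P, h) = (1 + 6*(-1)) - 1*(-5) = (1 - 6) + 5 = -5 + 5 = 0)
(49 + n(3, t(-5, 2)))² = (49 + 0)² = 49² = 2401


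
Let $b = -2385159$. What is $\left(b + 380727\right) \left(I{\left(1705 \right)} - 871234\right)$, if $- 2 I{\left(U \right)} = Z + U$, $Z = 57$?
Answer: $1748095213680$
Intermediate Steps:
$I{\left(U \right)} = - \frac{57}{2} - \frac{U}{2}$ ($I{\left(U \right)} = - \frac{57 + U}{2} = - \frac{57}{2} - \frac{U}{2}$)
$\left(b + 380727\right) \left(I{\left(1705 \right)} - 871234\right) = \left(-2385159 + 380727\right) \left(\left(- \frac{57}{2} - \frac{1705}{2}\right) - 871234\right) = - 2004432 \left(\left(- \frac{57}{2} - \frac{1705}{2}\right) - 871234\right) = - 2004432 \left(-881 - 871234\right) = \left(-2004432\right) \left(-872115\right) = 1748095213680$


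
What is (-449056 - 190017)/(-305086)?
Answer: 639073/305086 ≈ 2.0947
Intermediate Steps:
(-449056 - 190017)/(-305086) = -639073*(-1/305086) = 639073/305086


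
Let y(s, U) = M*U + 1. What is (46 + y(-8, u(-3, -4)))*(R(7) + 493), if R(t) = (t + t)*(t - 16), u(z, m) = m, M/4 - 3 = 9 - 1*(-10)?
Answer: -111935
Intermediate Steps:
M = 88 (M = 12 + 4*(9 - 1*(-10)) = 12 + 4*(9 + 10) = 12 + 4*19 = 12 + 76 = 88)
y(s, U) = 1 + 88*U (y(s, U) = 88*U + 1 = 1 + 88*U)
R(t) = 2*t*(-16 + t) (R(t) = (2*t)*(-16 + t) = 2*t*(-16 + t))
(46 + y(-8, u(-3, -4)))*(R(7) + 493) = (46 + (1 + 88*(-4)))*(2*7*(-16 + 7) + 493) = (46 + (1 - 352))*(2*7*(-9) + 493) = (46 - 351)*(-126 + 493) = -305*367 = -111935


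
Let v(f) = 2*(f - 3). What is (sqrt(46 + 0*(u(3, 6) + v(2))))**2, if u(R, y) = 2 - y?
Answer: 46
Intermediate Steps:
v(f) = -6 + 2*f (v(f) = 2*(-3 + f) = -6 + 2*f)
(sqrt(46 + 0*(u(3, 6) + v(2))))**2 = (sqrt(46 + 0*((2 - 1*6) + (-6 + 2*2))))**2 = (sqrt(46 + 0*((2 - 6) + (-6 + 4))))**2 = (sqrt(46 + 0*(-4 - 2)))**2 = (sqrt(46 + 0*(-6)))**2 = (sqrt(46 + 0))**2 = (sqrt(46))**2 = 46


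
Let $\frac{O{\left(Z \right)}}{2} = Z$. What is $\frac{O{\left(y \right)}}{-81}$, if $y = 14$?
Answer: $- \frac{28}{81} \approx -0.34568$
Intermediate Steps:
$O{\left(Z \right)} = 2 Z$
$\frac{O{\left(y \right)}}{-81} = \frac{2 \cdot 14}{-81} = 28 \left(- \frac{1}{81}\right) = - \frac{28}{81}$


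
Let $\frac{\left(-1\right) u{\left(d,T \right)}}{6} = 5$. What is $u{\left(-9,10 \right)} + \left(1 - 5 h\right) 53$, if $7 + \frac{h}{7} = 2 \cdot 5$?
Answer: $-5542$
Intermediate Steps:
$h = 21$ ($h = -49 + 7 \cdot 2 \cdot 5 = -49 + 7 \cdot 10 = -49 + 70 = 21$)
$u{\left(d,T \right)} = -30$ ($u{\left(d,T \right)} = \left(-6\right) 5 = -30$)
$u{\left(-9,10 \right)} + \left(1 - 5 h\right) 53 = -30 + \left(1 - 105\right) 53 = -30 - 5512 = -5542$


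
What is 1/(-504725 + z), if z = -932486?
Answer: -1/1437211 ≈ -6.9579e-7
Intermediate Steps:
1/(-504725 + z) = 1/(-504725 - 932486) = 1/(-1437211) = -1/1437211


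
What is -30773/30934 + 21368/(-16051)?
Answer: -1154935135/496521634 ≈ -2.3261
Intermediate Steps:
-30773/30934 + 21368/(-16051) = -30773*1/30934 + 21368*(-1/16051) = -30773/30934 - 21368/16051 = -1154935135/496521634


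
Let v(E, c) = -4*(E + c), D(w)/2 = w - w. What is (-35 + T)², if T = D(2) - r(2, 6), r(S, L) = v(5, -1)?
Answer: 361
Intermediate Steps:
D(w) = 0 (D(w) = 2*(w - w) = 2*0 = 0)
v(E, c) = -4*E - 4*c
r(S, L) = -16 (r(S, L) = -4*5 - 4*(-1) = -20 + 4 = -16)
T = 16 (T = 0 - 1*(-16) = 0 + 16 = 16)
(-35 + T)² = (-35 + 16)² = (-19)² = 361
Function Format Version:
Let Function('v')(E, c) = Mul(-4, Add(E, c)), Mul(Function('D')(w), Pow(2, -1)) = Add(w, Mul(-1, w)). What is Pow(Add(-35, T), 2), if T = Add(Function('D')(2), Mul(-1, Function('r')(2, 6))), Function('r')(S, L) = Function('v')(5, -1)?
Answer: 361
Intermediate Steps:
Function('D')(w) = 0 (Function('D')(w) = Mul(2, Add(w, Mul(-1, w))) = Mul(2, 0) = 0)
Function('v')(E, c) = Add(Mul(-4, E), Mul(-4, c))
Function('r')(S, L) = -16 (Function('r')(S, L) = Add(Mul(-4, 5), Mul(-4, -1)) = Add(-20, 4) = -16)
T = 16 (T = Add(0, Mul(-1, -16)) = Add(0, 16) = 16)
Pow(Add(-35, T), 2) = Pow(Add(-35, 16), 2) = Pow(-19, 2) = 361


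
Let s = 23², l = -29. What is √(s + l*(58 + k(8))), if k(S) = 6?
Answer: I*√1327 ≈ 36.428*I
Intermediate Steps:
s = 529
√(s + l*(58 + k(8))) = √(529 - 29*(58 + 6)) = √(529 - 29*64) = √(529 - 1856) = √(-1327) = I*√1327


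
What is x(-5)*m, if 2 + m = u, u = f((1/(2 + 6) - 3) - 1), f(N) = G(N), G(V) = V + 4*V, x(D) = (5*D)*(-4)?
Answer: -4275/2 ≈ -2137.5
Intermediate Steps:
x(D) = -20*D
G(V) = 5*V
f(N) = 5*N
u = -155/8 (u = 5*((1/(2 + 6) - 3) - 1) = 5*((1/8 - 3) - 1) = 5*(-23/8 - 1) = 5*(-31/8) = -155/8 ≈ -19.375)
m = -171/8 (m = -2 - 155/8 = -171/8 ≈ -21.375)
x(-5)*m = -20*(-5)*(-171/8) = 100*(-171/8) = -4275/2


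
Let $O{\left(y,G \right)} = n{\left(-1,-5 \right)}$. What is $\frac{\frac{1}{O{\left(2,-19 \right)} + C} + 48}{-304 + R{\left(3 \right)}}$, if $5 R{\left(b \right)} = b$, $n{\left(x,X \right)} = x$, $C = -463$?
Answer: $- \frac{111355}{703888} \approx -0.1582$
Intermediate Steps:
$O{\left(y,G \right)} = -1$
$R{\left(b \right)} = \frac{b}{5}$
$\frac{\frac{1}{O{\left(2,-19 \right)} + C} + 48}{-304 + R{\left(3 \right)}} = \frac{\frac{1}{-1 - 463} + 48}{-304 + \frac{1}{5} \cdot 3} = \frac{\frac{1}{-464} + 48}{-304 + \frac{3}{5}} = \frac{- \frac{1}{464} + 48}{- \frac{1517}{5}} = \frac{22271}{464} \left(- \frac{5}{1517}\right) = - \frac{111355}{703888}$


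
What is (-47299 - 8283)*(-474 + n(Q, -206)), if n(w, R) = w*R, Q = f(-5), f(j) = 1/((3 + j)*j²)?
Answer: 652921754/25 ≈ 2.6117e+7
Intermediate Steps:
f(j) = 1/(j²*(3 + j))
Q = -1/50 (Q = 1/((-5)²*(3 - 5)) = (1/25)/(-2) = (1/25)*(-½) = -1/50 ≈ -0.020000)
n(w, R) = R*w
(-47299 - 8283)*(-474 + n(Q, -206)) = (-47299 - 8283)*(-474 - 206*(-1/50)) = -55582*(-474 + 103/25) = -55582*(-11747/25) = 652921754/25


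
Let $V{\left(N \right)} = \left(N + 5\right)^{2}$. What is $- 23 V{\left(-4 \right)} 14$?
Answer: $-322$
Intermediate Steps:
$V{\left(N \right)} = \left(5 + N\right)^{2}$
$- 23 V{\left(-4 \right)} 14 = - 23 \left(5 - 4\right)^{2} \cdot 14 = - 23 \cdot 1^{2} \cdot 14 = \left(-23\right) 1 \cdot 14 = \left(-23\right) 14 = -322$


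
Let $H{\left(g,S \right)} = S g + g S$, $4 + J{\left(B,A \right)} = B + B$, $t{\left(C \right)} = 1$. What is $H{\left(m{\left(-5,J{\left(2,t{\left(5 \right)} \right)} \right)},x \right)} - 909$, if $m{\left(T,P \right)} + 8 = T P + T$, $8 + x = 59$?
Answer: $-2235$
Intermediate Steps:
$x = 51$ ($x = -8 + 59 = 51$)
$J{\left(B,A \right)} = -4 + 2 B$ ($J{\left(B,A \right)} = -4 + \left(B + B\right) = -4 + 2 B$)
$m{\left(T,P \right)} = -8 + T + P T$ ($m{\left(T,P \right)} = -8 + \left(T P + T\right) = -8 + \left(P T + T\right) = -8 + \left(T + P T\right) = -8 + T + P T$)
$H{\left(g,S \right)} = 2 S g$ ($H{\left(g,S \right)} = S g + S g = 2 S g$)
$H{\left(m{\left(-5,J{\left(2,t{\left(5 \right)} \right)} \right)},x \right)} - 909 = 2 \cdot 51 \left(-8 - 5 + \left(-4 + 2 \cdot 2\right) \left(-5\right)\right) - 909 = 2 \cdot 51 \left(-8 - 5 + \left(-4 + 4\right) \left(-5\right)\right) - 909 = 2 \cdot 51 \left(-8 - 5 + 0 \left(-5\right)\right) - 909 = 2 \cdot 51 \left(-8 - 5 + 0\right) - 909 = 2 \cdot 51 \left(-13\right) - 909 = -1326 - 909 = -2235$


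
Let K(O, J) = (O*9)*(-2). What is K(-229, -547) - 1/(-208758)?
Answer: 860500477/208758 ≈ 4122.0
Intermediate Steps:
K(O, J) = -18*O (K(O, J) = (9*O)*(-2) = -18*O)
K(-229, -547) - 1/(-208758) = -18*(-229) - 1/(-208758) = 4122 - 1*(-1/208758) = 4122 + 1/208758 = 860500477/208758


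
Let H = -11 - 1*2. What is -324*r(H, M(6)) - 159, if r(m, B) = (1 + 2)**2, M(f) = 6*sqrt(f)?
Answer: -3075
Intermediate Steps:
H = -13 (H = -11 - 2 = -13)
r(m, B) = 9 (r(m, B) = 3**2 = 9)
-324*r(H, M(6)) - 159 = -324*9 - 159 = -2916 - 159 = -3075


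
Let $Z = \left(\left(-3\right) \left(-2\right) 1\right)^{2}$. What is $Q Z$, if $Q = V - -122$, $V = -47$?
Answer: $2700$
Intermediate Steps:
$Q = 75$ ($Q = -47 - -122 = -47 + 122 = 75$)
$Z = 36$ ($Z = \left(6 \cdot 1\right)^{2} = 6^{2} = 36$)
$Q Z = 75 \cdot 36 = 2700$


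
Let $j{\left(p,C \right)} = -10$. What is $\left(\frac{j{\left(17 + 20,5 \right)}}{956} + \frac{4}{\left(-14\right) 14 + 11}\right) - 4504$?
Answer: $- \frac{398291557}{88430} \approx -4504.0$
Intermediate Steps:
$\left(\frac{j{\left(17 + 20,5 \right)}}{956} + \frac{4}{\left(-14\right) 14 + 11}\right) - 4504 = \left(- \frac{10}{956} + \frac{4}{\left(-14\right) 14 + 11}\right) - 4504 = \left(\left(-10\right) \frac{1}{956} + \frac{4}{-196 + 11}\right) - 4504 = \left(- \frac{5}{478} + \frac{4}{-185}\right) - 4504 = \left(- \frac{5}{478} + 4 \left(- \frac{1}{185}\right)\right) - 4504 = \left(- \frac{5}{478} - \frac{4}{185}\right) - 4504 = - \frac{2837}{88430} - 4504 = - \frac{398291557}{88430}$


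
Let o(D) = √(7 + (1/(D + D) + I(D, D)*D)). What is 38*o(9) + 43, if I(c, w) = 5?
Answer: 43 + 19*√1874/3 ≈ 317.17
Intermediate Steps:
o(D) = √(7 + 1/(2*D) + 5*D) (o(D) = √(7 + (1/(D + D) + 5*D)) = √(7 + (1/(2*D) + 5*D)) = √(7 + 1/(2*D) + 5*D))
38*o(9) + 43 = 38*(√(28 + 2/9 + 20*9)/2) + 43 = 38*(√(28 + 2*(⅑) + 180)/2) + 43 = 38*(√(28 + 2/9 + 180)/2) + 43 = 38*(√(1874/9)/2) + 43 = 38*((√1874/3)/2) + 43 = 38*(√1874/6) + 43 = 19*√1874/3 + 43 = 43 + 19*√1874/3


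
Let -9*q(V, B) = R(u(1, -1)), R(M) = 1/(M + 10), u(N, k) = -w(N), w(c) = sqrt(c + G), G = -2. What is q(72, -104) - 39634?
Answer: -36027316/909 - I/909 ≈ -39634.0 - 0.0011001*I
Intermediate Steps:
w(c) = sqrt(-2 + c) (w(c) = sqrt(c - 2) = sqrt(-2 + c))
u(N, k) = -sqrt(-2 + N)
R(M) = 1/(10 + M)
q(V, B) = -(10 + I)/909 (q(V, B) = -1/(9*(10 - sqrt(-2 + 1))) = -1/(9*(10 - sqrt(-1))) = -(10 + I)/101/9 = -(10 + I)/909)
q(72, -104) - 39634 = (-10/909 - I/909) - 39634 = -36027316/909 - I/909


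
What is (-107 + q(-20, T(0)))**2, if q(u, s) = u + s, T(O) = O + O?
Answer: 16129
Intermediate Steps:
T(O) = 2*O
q(u, s) = s + u
(-107 + q(-20, T(0)))**2 = (-107 + (2*0 - 20))**2 = (-107 + (0 - 20))**2 = (-107 - 20)**2 = (-127)**2 = 16129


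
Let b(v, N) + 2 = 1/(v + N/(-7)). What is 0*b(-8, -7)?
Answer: 0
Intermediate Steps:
b(v, N) = -2 + 1/(v - N/7) (b(v, N) = -2 + 1/(v + N/(-7)) = -2 + 1/(v + N*(-⅐)) = -2 + 1/(v - N/7))
0*b(-8, -7) = 0*((-7 - 2*(-7) + 14*(-8))/(-7 - 7*(-8))) = 0*((-7 + 14 - 112)/(-7 + 56)) = 0*(-105/49) = 0*((1/49)*(-105)) = 0*(-15/7) = 0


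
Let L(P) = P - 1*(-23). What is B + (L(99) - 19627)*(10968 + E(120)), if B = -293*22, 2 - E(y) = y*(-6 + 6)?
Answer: -213976296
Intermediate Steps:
L(P) = 23 + P (L(P) = P + 23 = 23 + P)
E(y) = 2 (E(y) = 2 - y*(-6 + 6) = 2 - y*0 = 2 - 1*0 = 2 + 0 = 2)
B = -6446
B + (L(99) - 19627)*(10968 + E(120)) = -6446 + ((23 + 99) - 19627)*(10968 + 2) = -6446 + (122 - 19627)*10970 = -6446 - 19505*10970 = -6446 - 213969850 = -213976296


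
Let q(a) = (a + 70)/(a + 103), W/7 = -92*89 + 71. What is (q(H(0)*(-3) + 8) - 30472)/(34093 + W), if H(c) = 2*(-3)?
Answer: 655132/488609 ≈ 1.3408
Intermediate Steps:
H(c) = -6
W = -56819 (W = 7*(-92*89 + 71) = 7*(-8188 + 71) = 7*(-8117) = -56819)
q(a) = (70 + a)/(103 + a)
(q(H(0)*(-3) + 8) - 30472)/(34093 + W) = ((70 + (-6*(-3) + 8))/(103 + (-6*(-3) + 8)) - 30472)/(34093 - 56819) = ((70 + (18 + 8))/(103 + (18 + 8)) - 30472)/(-22726) = ((70 + 26)/(103 + 26) - 30472)*(-1/22726) = (96/129 - 30472)*(-1/22726) = ((1/129)*96 - 30472)*(-1/22726) = (32/43 - 30472)*(-1/22726) = -1310264/43*(-1/22726) = 655132/488609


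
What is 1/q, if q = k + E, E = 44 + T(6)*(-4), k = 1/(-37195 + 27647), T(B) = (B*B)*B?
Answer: -9548/7829361 ≈ -0.0012195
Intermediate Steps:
T(B) = B³ (T(B) = B²*B = B³)
k = -1/9548 (k = 1/(-9548) = -1/9548 ≈ -0.00010473)
E = -820 (E = 44 + 6³*(-4) = 44 + 216*(-4) = 44 - 864 = -820)
q = -7829361/9548 (q = -1/9548 - 820 = -7829361/9548 ≈ -820.00)
1/q = 1/(-7829361/9548) = -9548/7829361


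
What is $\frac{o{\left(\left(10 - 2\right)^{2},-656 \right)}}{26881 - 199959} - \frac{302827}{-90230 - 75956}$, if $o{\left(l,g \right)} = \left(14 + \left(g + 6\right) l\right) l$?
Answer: $\frac{247358697625}{14381570254} \approx 17.2$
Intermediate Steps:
$o{\left(l,g \right)} = l \left(14 + l \left(6 + g\right)\right)$ ($o{\left(l,g \right)} = \left(14 + \left(6 + g\right) l\right) l = \left(14 + l \left(6 + g\right)\right) l = l \left(14 + l \left(6 + g\right)\right)$)
$\frac{o{\left(\left(10 - 2\right)^{2},-656 \right)}}{26881 - 199959} - \frac{302827}{-90230 - 75956} = \frac{\left(10 - 2\right)^{2} \left(14 + 6 \left(10 - 2\right)^{2} - 656 \left(10 - 2\right)^{2}\right)}{26881 - 199959} - \frac{302827}{-90230 - 75956} = \frac{8^{2} \left(14 + 6 \cdot 8^{2} - 656 \cdot 8^{2}\right)}{-173078} - \frac{302827}{-166186} = 64 \left(14 + 6 \cdot 64 - 41984\right) \left(- \frac{1}{173078}\right) - - \frac{302827}{166186} = 64 \left(14 + 384 - 41984\right) \left(- \frac{1}{173078}\right) + \frac{302827}{166186} = 64 \left(-41586\right) \left(- \frac{1}{173078}\right) + \frac{302827}{166186} = \left(-2661504\right) \left(- \frac{1}{173078}\right) + \frac{302827}{166186} = \frac{1330752}{86539} + \frac{302827}{166186} = \frac{247358697625}{14381570254}$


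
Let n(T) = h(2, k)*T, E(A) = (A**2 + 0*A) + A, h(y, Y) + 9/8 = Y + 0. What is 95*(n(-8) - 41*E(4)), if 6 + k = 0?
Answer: -72485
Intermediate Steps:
k = -6 (k = -6 + 0 = -6)
h(y, Y) = -9/8 + Y (h(y, Y) = -9/8 + (Y + 0) = -9/8 + Y)
E(A) = A + A**2 (E(A) = (A**2 + 0) + A = A**2 + A = A + A**2)
n(T) = -57*T/8 (n(T) = (-9/8 - 6)*T = -57*T/8)
95*(n(-8) - 41*E(4)) = 95*(-57/8*(-8) - 164*(1 + 4)) = 95*(57 - 164*5) = 95*(57 - 41*20) = 95*(57 - 820) = 95*(-763) = -72485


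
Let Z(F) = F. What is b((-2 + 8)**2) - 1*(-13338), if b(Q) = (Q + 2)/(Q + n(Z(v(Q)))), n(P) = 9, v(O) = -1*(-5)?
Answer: 600248/45 ≈ 13339.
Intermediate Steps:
v(O) = 5
b(Q) = (2 + Q)/(9 + Q) (b(Q) = (Q + 2)/(Q + 9) = (2 + Q)/(9 + Q))
b((-2 + 8)**2) - 1*(-13338) = (2 + (-2 + 8)**2)/(9 + (-2 + 8)**2) - 1*(-13338) = (2 + 6**2)/(9 + 6**2) + 13338 = (2 + 36)/(9 + 36) + 13338 = 38/45 + 13338 = 600248/45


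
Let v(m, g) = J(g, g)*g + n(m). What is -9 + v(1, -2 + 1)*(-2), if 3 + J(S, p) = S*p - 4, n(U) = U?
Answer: -23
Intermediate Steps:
J(S, p) = -7 + S*p (J(S, p) = -3 + (S*p - 4) = -3 + (-4 + S*p) = -7 + S*p)
v(m, g) = m + g*(-7 + g**2) (v(m, g) = (-7 + g*g)*g + m = (-7 + g**2)*g + m = g*(-7 + g**2) + m = m + g*(-7 + g**2))
-9 + v(1, -2 + 1)*(-2) = -9 + (1 + (-2 + 1)*(-7 + (-2 + 1)**2))*(-2) = -9 + (1 - (-7 + (-1)**2))*(-2) = -9 + (1 - (-7 + 1))*(-2) = -9 + (1 - 1*(-6))*(-2) = -9 + (1 + 6)*(-2) = -9 + 7*(-2) = -9 - 14 = -23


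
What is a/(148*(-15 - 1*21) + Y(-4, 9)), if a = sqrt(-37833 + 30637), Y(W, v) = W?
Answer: -I*sqrt(1799)/2666 ≈ -0.015909*I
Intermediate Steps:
a = 2*I*sqrt(1799) (a = sqrt(-7196) = 2*I*sqrt(1799) ≈ 84.829*I)
a/(148*(-15 - 1*21) + Y(-4, 9)) = (2*I*sqrt(1799))/(148*(-15 - 1*21) - 4) = (2*I*sqrt(1799))/(148*(-15 - 21) - 4) = (2*I*sqrt(1799))/(148*(-36) - 4) = (2*I*sqrt(1799))/(-5328 - 4) = (2*I*sqrt(1799))/(-5332) = (2*I*sqrt(1799))*(-1/5332) = -I*sqrt(1799)/2666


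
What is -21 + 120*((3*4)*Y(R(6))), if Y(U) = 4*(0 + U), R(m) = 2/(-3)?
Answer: -3861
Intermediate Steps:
R(m) = -2/3 (R(m) = 2*(-1/3) = -2/3)
Y(U) = 4*U
-21 + 120*((3*4)*Y(R(6))) = -21 + 120*((3*4)*(4*(-2/3))) = -21 + 120*(12*(-8/3)) = -21 + 120*(-32) = -21 - 3840 = -3861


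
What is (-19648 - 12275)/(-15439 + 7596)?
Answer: 31923/7843 ≈ 4.0703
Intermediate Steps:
(-19648 - 12275)/(-15439 + 7596) = -31923/(-7843) = -31923*(-1/7843) = 31923/7843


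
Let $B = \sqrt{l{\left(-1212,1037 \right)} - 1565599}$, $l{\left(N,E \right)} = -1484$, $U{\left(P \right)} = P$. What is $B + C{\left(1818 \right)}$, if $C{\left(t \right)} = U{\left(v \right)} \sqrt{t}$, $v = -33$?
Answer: $- 99 \sqrt{202} + i \sqrt{1567083} \approx -1407.1 + 1251.8 i$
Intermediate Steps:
$B = i \sqrt{1567083}$ ($B = \sqrt{-1484 - 1565599} = \sqrt{-1567083} = i \sqrt{1567083} \approx 1251.8 i$)
$C{\left(t \right)} = - 33 \sqrt{t}$
$B + C{\left(1818 \right)} = i \sqrt{1567083} - 33 \sqrt{1818} = i \sqrt{1567083} - 33 \cdot 3 \sqrt{202} = i \sqrt{1567083} - 99 \sqrt{202} = - 99 \sqrt{202} + i \sqrt{1567083}$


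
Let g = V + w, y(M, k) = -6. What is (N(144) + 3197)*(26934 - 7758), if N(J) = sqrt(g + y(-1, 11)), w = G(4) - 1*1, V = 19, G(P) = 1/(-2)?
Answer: 61305672 + 9588*sqrt(46) ≈ 6.1371e+7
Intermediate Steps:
G(P) = -1/2
w = -3/2 (w = -1/2 - 1*1 = -1/2 - 1 = -3/2 ≈ -1.5000)
g = 35/2 (g = 19 - 3/2 = 35/2 ≈ 17.500)
N(J) = sqrt(46)/2 (N(J) = sqrt(35/2 - 6) = sqrt(23/2) = sqrt(46)/2)
(N(144) + 3197)*(26934 - 7758) = (sqrt(46)/2 + 3197)*(26934 - 7758) = (3197 + sqrt(46)/2)*19176 = 61305672 + 9588*sqrt(46)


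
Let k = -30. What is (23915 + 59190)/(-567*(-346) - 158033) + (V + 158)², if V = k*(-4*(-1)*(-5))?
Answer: 21919125141/38149 ≈ 5.7457e+5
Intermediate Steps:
V = 600 (V = -30*(-4*(-1))*(-5) = -120*(-5) = -30*(-20) = 600)
(23915 + 59190)/(-567*(-346) - 158033) + (V + 158)² = (23915 + 59190)/(-567*(-346) - 158033) + (600 + 158)² = 83105/(196182 - 158033) + 758² = 83105/38149 + 574564 = 21919125141/38149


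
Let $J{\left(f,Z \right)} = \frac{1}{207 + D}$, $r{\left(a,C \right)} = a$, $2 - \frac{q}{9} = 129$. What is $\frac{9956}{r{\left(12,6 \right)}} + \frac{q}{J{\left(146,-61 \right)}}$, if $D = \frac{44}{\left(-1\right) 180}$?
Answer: $- \frac{3532379}{15} \approx -2.3549 \cdot 10^{5}$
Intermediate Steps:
$q = -1143$ ($q = 18 - 1161 = -1143$)
$D = - \frac{11}{45}$ ($D = \frac{44}{-180} = 44 \left(- \frac{1}{180}\right) = - \frac{11}{45} \approx -0.24444$)
$J{\left(f,Z \right)} = \frac{45}{9304}$ ($J{\left(f,Z \right)} = \frac{1}{207 - \frac{11}{45}} = \frac{1}{\frac{9304}{45}} = \frac{45}{9304}$)
$\frac{9956}{r{\left(12,6 \right)}} + \frac{q}{J{\left(146,-61 \right)}} = \frac{9956}{12} - \frac{1143}{\frac{45}{9304}} = 9956 \cdot \frac{1}{12} - \frac{1181608}{5} = \frac{2489}{3} - \frac{1181608}{5} = - \frac{3532379}{15}$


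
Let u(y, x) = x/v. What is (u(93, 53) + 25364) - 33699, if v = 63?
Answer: -525052/63 ≈ -8334.2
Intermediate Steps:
u(y, x) = x/63
(u(93, 53) + 25364) - 33699 = ((1/63)*53 + 25364) - 33699 = (53/63 + 25364) - 33699 = 1597985/63 - 33699 = -525052/63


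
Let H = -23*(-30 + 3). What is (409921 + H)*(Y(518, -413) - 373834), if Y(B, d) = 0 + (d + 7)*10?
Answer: -155141358548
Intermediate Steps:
Y(B, d) = 70 + 10*d (Y(B, d) = 0 + (7 + d)*10 = 0 + (70 + 10*d) = 70 + 10*d)
H = 621 (H = -23*(-27) = 621)
(409921 + H)*(Y(518, -413) - 373834) = (409921 + 621)*((70 + 10*(-413)) - 373834) = 410542*((70 - 4130) - 373834) = 410542*(-4060 - 373834) = 410542*(-377894) = -155141358548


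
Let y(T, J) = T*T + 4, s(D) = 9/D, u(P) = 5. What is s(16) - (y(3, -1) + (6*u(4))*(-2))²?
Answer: -35335/16 ≈ -2208.4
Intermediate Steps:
y(T, J) = 4 + T² (y(T, J) = T² + 4 = 4 + T²)
s(16) - (y(3, -1) + (6*u(4))*(-2))² = 9/16 - ((4 + 3²) + (6*5)*(-2))² = 9*(1/16) - ((4 + 9) + 30*(-2))² = 9/16 - (13 - 60)² = 9/16 - 1*(-47)² = 9/16 - 1*2209 = 9/16 - 2209 = -35335/16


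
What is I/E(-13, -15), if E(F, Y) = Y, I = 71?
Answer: -71/15 ≈ -4.7333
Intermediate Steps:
I/E(-13, -15) = 71/(-15) = 71*(-1/15) = -71/15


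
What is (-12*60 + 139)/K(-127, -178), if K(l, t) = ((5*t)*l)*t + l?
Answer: 581/20119467 ≈ 2.8878e-5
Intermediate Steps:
K(l, t) = l + 5*l*t**2 (K(l, t) = (5*l*t)*t + l = 5*l*t**2 + l = l + 5*l*t**2)
(-12*60 + 139)/K(-127, -178) = (-12*60 + 139)/((-127*(1 + 5*(-178)**2))) = (-720 + 139)/((-127*(1 + 5*31684))) = -581*(-1/(127*(1 + 158420))) = -581/((-127*158421)) = -581/(-20119467) = -581*(-1/20119467) = 581/20119467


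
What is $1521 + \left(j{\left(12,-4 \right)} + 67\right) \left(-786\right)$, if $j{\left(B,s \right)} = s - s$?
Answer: $-51141$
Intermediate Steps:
$j{\left(B,s \right)} = 0$
$1521 + \left(j{\left(12,-4 \right)} + 67\right) \left(-786\right) = 1521 + \left(0 + 67\right) \left(-786\right) = 1521 + 67 \left(-786\right) = 1521 - 52662 = -51141$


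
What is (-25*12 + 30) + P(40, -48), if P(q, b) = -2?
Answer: -272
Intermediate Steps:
(-25*12 + 30) + P(40, -48) = (-25*12 + 30) - 2 = (-300 + 30) - 2 = -270 - 2 = -272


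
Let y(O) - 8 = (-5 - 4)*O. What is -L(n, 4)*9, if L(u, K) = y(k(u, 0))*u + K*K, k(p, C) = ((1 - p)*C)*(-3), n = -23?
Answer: 1512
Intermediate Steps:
k(p, C) = -3*C*(1 - p) (k(p, C) = (C*(1 - p))*(-3) = -3*C*(1 - p))
y(O) = 8 - 9*O (y(O) = 8 + (-5 - 4)*O = 8 - 9*O)
L(u, K) = K**2 + 8*u (L(u, K) = (8 - 27*0*(-1 + u))*u + K*K = (8 - 9*0)*u + K**2 = (8 + 0)*u + K**2 = 8*u + K**2 = K**2 + 8*u)
-L(n, 4)*9 = -(4**2 + 8*(-23))*9 = -(16 - 184)*9 = -(-168)*9 = -1*(-1512) = 1512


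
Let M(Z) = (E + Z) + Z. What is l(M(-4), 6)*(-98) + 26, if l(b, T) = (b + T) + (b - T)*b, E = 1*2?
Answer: -7030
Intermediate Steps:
E = 2
M(Z) = 2 + 2*Z (M(Z) = (2 + Z) + Z = 2 + 2*Z)
l(b, T) = T + b + b*(b - T) (l(b, T) = (T + b) + b*(b - T) = T + b + b*(b - T))
l(M(-4), 6)*(-98) + 26 = (6 + (2 + 2*(-4)) + (2 + 2*(-4))**2 - 1*6*(2 + 2*(-4)))*(-98) + 26 = (6 + (2 - 8) + (2 - 8)**2 - 1*6*(2 - 8))*(-98) + 26 = (6 - 6 + (-6)**2 - 1*6*(-6))*(-98) + 26 = (6 - 6 + 36 + 36)*(-98) + 26 = 72*(-98) + 26 = -7056 + 26 = -7030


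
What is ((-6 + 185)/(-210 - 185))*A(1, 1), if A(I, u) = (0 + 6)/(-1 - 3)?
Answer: 537/790 ≈ 0.67975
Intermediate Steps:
A(I, u) = -3/2 (A(I, u) = 6/(-4) = 6*(-1/4) = -3/2)
((-6 + 185)/(-210 - 185))*A(1, 1) = ((-6 + 185)/(-210 - 185))*(-3/2) = (179/(-395))*(-3/2) = (179*(-1/395))*(-3/2) = -179/395*(-3/2) = 537/790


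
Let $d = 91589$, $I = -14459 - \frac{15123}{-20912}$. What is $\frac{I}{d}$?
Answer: $- \frac{302351485}{1915309168} \approx -0.15786$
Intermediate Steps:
$I = - \frac{302351485}{20912}$ ($I = -14459 - - \frac{15123}{20912} = -14459 + \frac{15123}{20912} = - \frac{302351485}{20912} \approx -14458.0$)
$\frac{I}{d} = - \frac{302351485}{20912 \cdot 91589} = \left(- \frac{302351485}{20912}\right) \frac{1}{91589} = - \frac{302351485}{1915309168}$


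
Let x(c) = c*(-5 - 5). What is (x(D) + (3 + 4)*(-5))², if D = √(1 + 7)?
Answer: 2025 + 1400*√2 ≈ 4004.9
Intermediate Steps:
D = 2*√2 (D = √8 = 2*√2 ≈ 2.8284)
x(c) = -10*c (x(c) = c*(-10) = -10*c)
(x(D) + (3 + 4)*(-5))² = (-20*√2 + (3 + 4)*(-5))² = (-20*√2 + 7*(-5))² = (-20*√2 - 35)² = (-35 - 20*√2)²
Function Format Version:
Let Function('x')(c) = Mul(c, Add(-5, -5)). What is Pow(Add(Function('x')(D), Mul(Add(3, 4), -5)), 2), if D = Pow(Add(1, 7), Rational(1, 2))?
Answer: Add(2025, Mul(1400, Pow(2, Rational(1, 2)))) ≈ 4004.9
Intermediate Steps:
D = Mul(2, Pow(2, Rational(1, 2))) (D = Pow(8, Rational(1, 2)) = Mul(2, Pow(2, Rational(1, 2))) ≈ 2.8284)
Function('x')(c) = Mul(-10, c) (Function('x')(c) = Mul(c, -10) = Mul(-10, c))
Pow(Add(Function('x')(D), Mul(Add(3, 4), -5)), 2) = Pow(Add(Mul(-10, Mul(2, Pow(2, Rational(1, 2)))), Mul(Add(3, 4), -5)), 2) = Pow(Add(Mul(-20, Pow(2, Rational(1, 2))), Mul(7, -5)), 2) = Pow(Add(Mul(-20, Pow(2, Rational(1, 2))), -35), 2) = Pow(Add(-35, Mul(-20, Pow(2, Rational(1, 2)))), 2)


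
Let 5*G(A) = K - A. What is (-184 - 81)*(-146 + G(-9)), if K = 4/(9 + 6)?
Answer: 572983/15 ≈ 38199.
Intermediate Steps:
K = 4/15 ≈ 0.26667
G(A) = 4/75 - A/5 (G(A) = (4/15 - A)/5 = 4/75 - A/5)
(-184 - 81)*(-146 + G(-9)) = (-184 - 81)*(-146 + (4/75 - ⅕*(-9))) = -265*(-146 + (4/75 + 9/5)) = -265*(-146 + 139/75) = -265*(-10811/75) = 572983/15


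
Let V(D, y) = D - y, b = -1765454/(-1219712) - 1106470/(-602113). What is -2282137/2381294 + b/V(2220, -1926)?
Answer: -1735749729891330600991/1812665315180093502336 ≈ -0.95757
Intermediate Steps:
b = 1206288770471/367202225728 (b = -1765454*(-1/1219712) - 1106470*(-1/602113) = 882727/609856 + 1106470/602113 = 1206288770471/367202225728 ≈ 3.2851)
-2282137/2381294 + b/V(2220, -1926) = -2282137/2381294 + 1206288770471/(367202225728*(2220 - 1*(-1926))) = -2282137*1/2381294 + 1206288770471/(367202225728*(2220 + 1926)) = -2282137/2381294 + (1206288770471/367202225728)/4146 = -2282137/2381294 + (1206288770471/367202225728)*(1/4146) = -2282137/2381294 + 1206288770471/1522420427868288 = -1735749729891330600991/1812665315180093502336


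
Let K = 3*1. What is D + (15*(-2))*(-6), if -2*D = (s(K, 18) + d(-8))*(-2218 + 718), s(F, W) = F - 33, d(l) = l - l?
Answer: -22320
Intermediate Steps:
K = 3
d(l) = 0
s(F, W) = -33 + F
D = -22500 (D = -((-33 + 3) + 0)*(-2218 + 718)/2 = -(-30 + 0)*(-1500)/2 = -(-15)*(-1500) = -1/2*45000 = -22500)
D + (15*(-2))*(-6) = -22500 + (15*(-2))*(-6) = -22500 - 30*(-6) = -22500 + 180 = -22320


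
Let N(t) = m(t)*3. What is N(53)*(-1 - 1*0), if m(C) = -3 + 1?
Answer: 6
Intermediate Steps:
m(C) = -2
N(t) = -6 (N(t) = -2*3 = -6)
N(53)*(-1 - 1*0) = -6*(-1 - 1*0) = -6*(-1 + 0) = -6*(-1) = 6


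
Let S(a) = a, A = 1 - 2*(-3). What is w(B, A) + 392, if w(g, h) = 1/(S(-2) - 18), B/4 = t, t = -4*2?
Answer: 7839/20 ≈ 391.95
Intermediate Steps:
t = -8
A = 7 (A = 1 + 6 = 7)
B = -32 (B = 4*(-8) = -32)
w(g, h) = -1/20 (w(g, h) = 1/(-2 - 18) = 1/(-20) = -1/20)
w(B, A) + 392 = -1/20 + 392 = 7839/20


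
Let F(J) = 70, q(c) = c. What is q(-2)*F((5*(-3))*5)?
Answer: -140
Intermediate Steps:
q(-2)*F((5*(-3))*5) = -2*70 = -140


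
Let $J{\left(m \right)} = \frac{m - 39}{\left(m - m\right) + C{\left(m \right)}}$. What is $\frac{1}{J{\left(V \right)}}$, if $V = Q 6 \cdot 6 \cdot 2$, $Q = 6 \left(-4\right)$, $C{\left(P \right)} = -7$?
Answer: $\frac{7}{1767} \approx 0.0039615$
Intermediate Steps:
$Q = -24$
$V = -1728$ ($V = \left(-24\right) 6 \cdot 6 \cdot 2 = \left(-144\right) 12 = -1728$)
$J{\left(m \right)} = \frac{39}{7} - \frac{m}{7}$ ($J{\left(m \right)} = \frac{m - 39}{\left(m - m\right) - 7} = \frac{-39 + m}{0 - 7} = \frac{-39 + m}{-7} = \left(-39 + m\right) \left(- \frac{1}{7}\right) = \frac{39}{7} - \frac{m}{7}$)
$\frac{1}{J{\left(V \right)}} = \frac{1}{\frac{39}{7} - - \frac{1728}{7}} = \frac{1}{\frac{39}{7} + \frac{1728}{7}} = \frac{1}{\frac{1767}{7}} = \frac{7}{1767}$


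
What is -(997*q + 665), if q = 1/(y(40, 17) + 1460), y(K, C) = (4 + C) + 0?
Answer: -985862/1481 ≈ -665.67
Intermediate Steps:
y(K, C) = 4 + C
q = 1/1481 (q = 1/((4 + 17) + 1460) = 1/(21 + 1460) = 1/1481 ≈ 0.00067522)
-(997*q + 665) = -(997*(1/1481) + 665) = -(997/1481 + 665) = -1*985862/1481 = -985862/1481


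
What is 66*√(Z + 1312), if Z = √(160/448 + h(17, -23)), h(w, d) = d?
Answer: 33*√(257152 + 14*I*√4438)/7 ≈ 2390.6 + 4.3352*I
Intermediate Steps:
Z = I*√4438/14 (Z = √(160/448 - 23) = √(160*(1/448) - 23) = √(5/14 - 23) = √(-317/14) = I*√4438/14 ≈ 4.7585*I)
66*√(Z + 1312) = 66*√(I*√4438/14 + 1312) = 66*√(1312 + I*√4438/14)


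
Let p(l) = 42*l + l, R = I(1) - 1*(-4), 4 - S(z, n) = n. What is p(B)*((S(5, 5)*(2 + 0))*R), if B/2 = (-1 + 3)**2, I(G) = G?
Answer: -3440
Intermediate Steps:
S(z, n) = 4 - n
B = 8 (B = 2*(-1 + 3)**2 = 2*2**2 = 2*4 = 8)
R = 5 (R = 1 - 1*(-4) = 1 + 4 = 5)
p(l) = 43*l
p(B)*((S(5, 5)*(2 + 0))*R) = (43*8)*(((4 - 1*5)*(2 + 0))*5) = 344*(((4 - 5)*2)*5) = 344*(-1*2*5) = 344*(-2*5) = 344*(-10) = -3440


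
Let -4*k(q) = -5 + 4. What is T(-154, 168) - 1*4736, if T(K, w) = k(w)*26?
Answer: -9459/2 ≈ -4729.5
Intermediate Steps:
k(q) = ¼ (k(q) = -(-5 + 4)/4 = -¼*(-1) = ¼)
T(K, w) = 13/2 (T(K, w) = (¼)*26 = 13/2)
T(-154, 168) - 1*4736 = 13/2 - 1*4736 = 13/2 - 4736 = -9459/2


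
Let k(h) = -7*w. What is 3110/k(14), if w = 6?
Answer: -1555/21 ≈ -74.048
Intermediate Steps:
k(h) = -42 (k(h) = -7*6 = -42)
3110/k(14) = 3110/(-42) = 3110*(-1/42) = -1555/21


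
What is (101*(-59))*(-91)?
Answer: 542269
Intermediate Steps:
(101*(-59))*(-91) = -5959*(-91) = 542269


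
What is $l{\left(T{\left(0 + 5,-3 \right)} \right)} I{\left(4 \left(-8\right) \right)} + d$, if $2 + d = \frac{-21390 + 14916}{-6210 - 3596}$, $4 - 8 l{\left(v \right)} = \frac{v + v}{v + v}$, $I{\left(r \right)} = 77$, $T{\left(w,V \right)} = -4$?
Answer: $\frac{1080041}{39224} \approx 27.535$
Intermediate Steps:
$l{\left(v \right)} = \frac{3}{8}$ ($l{\left(v \right)} = \frac{1}{2} - \frac{\left(v + v\right) \frac{1}{v + v}}{8} = \frac{1}{2} - \frac{2 v \frac{1}{2 v}}{8} = \frac{1}{2} - \frac{1}{8} = \frac{3}{8}$)
$d = - \frac{6569}{4903}$ ($d = -2 + \frac{-21390 + 14916}{-6210 - 3596} = -2 - \frac{6474}{-9806} = -2 - - \frac{3237}{4903} = -2 + \frac{3237}{4903} = - \frac{6569}{4903} \approx -1.3398$)
$l{\left(T{\left(0 + 5,-3 \right)} \right)} I{\left(4 \left(-8\right) \right)} + d = \frac{3}{8} \cdot 77 - \frac{6569}{4903} = \frac{231}{8} - \frac{6569}{4903} = \frac{1080041}{39224}$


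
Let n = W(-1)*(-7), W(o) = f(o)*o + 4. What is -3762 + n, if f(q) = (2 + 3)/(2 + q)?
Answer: -3755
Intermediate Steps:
f(q) = 5/(2 + q)
W(o) = 4 + 5*o/(2 + o) (W(o) = (5/(2 + o))*o + 4 = 5*o/(2 + o) + 4 = 4 + 5*o/(2 + o))
n = 7 (n = ((8 + 9*(-1))/(2 - 1))*(-7) = ((8 - 9)/1)*(-7) = (1*(-1))*(-7) = -1*(-7) = 7)
-3762 + n = -3762 + 7 = -3755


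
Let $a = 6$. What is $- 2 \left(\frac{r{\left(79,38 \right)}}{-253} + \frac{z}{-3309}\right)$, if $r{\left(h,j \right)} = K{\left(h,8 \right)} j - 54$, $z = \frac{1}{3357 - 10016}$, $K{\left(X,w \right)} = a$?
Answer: $\frac{7668051082}{5574761643} \approx 1.3755$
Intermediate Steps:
$K{\left(X,w \right)} = 6$
$z = - \frac{1}{6659}$ ($z = \frac{1}{-6659} = - \frac{1}{6659} \approx -0.00015017$)
$r{\left(h,j \right)} = -54 + 6 j$ ($r{\left(h,j \right)} = 6 j - 54 = -54 + 6 j$)
$- 2 \left(\frac{r{\left(79,38 \right)}}{-253} + \frac{z}{-3309}\right) = - 2 \left(\frac{-54 + 6 \cdot 38}{-253} - \frac{1}{6659 \left(-3309\right)}\right) = - 2 \left(\left(-54 + 228\right) \left(- \frac{1}{253}\right) - - \frac{1}{22034631}\right) = - 2 \left(174 \left(- \frac{1}{253}\right) + \frac{1}{22034631}\right) = - 2 \left(- \frac{174}{253} + \frac{1}{22034631}\right) = \left(-2\right) \left(- \frac{3834025541}{5574761643}\right) = \frac{7668051082}{5574761643}$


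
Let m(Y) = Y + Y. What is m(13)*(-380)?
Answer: -9880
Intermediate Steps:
m(Y) = 2*Y
m(13)*(-380) = (2*13)*(-380) = 26*(-380) = -9880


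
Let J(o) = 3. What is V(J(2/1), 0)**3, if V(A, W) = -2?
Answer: -8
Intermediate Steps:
V(J(2/1), 0)**3 = (-2)**3 = -8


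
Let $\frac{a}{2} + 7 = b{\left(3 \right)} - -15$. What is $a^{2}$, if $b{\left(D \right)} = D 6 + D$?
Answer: $3364$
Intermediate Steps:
$b{\left(D \right)} = 7 D$ ($b{\left(D \right)} = 6 D + D = 7 D$)
$a = 58$ ($a = -14 + 2 \left(7 \cdot 3 - -15\right) = -14 + 2 \left(21 + 15\right) = -14 + 2 \cdot 36 = -14 + 72 = 58$)
$a^{2} = 58^{2} = 3364$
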